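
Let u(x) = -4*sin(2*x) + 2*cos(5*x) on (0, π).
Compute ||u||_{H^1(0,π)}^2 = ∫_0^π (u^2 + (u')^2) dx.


||u||_{H^1(0,π)}^2 = 1664/21 + 92*π

u'(x) = -10*sin(5*x) - 8*cos(2*x).
Expand u² and (u')² and integrate term by term on (0, π), using: for integers n ≥ 1, ∫_0^π sin²(nx) dx = ∫_0^π cos²(nx) dx = π/2; for n ≠ n', ∫_0^π sin(nx)sin(n'x) dx = ∫_0^π cos(nx)cos(n'x) dx = 0; and by product-to-sum, ∫_0^π sin(nx)cos(n'x) dx = ½∫_0^π [sin((n+n')x) + sin((n−n')x)] dx, which is 0 when n+n' is even and 2n/(n²−n'²) when n+n' is odd (it need not vanish on (0, π)).
  u² squared terms: (-4)²·∫sin(2x)² dx = 16·π/2 = 8*π;  (2)²·∫cos(5x)² dx = 4·π/2 = 2*π.
  u² cross terms: 2·(-4)·(2)·∫sin(2x)·cos(5x) dx = -16·(-4/21) = 64/21.
  So ∫_0^π u² dx = 8*π + 2*π + 64/21 = 64/21 + 10*π.
  (u')² squared terms: (-10)²·∫sin(5x)² dx = 100·π/2 = 50*π;  (-8)²·∫cos(2x)² dx = 64·π/2 = 32*π.
  (u')² cross terms: 2·(-10)·(-8)·∫sin(5x)·cos(2x) dx = 160·(10/21) = 1600/21.
  So ∫_0^π (u')² dx = 50*π + 32*π + 1600/21 = 1600/21 + 82*π.
||u||_{H^1}^2 = (64/21 + 10*π) + (1600/21 + 82*π) = 1664/21 + 92*π.


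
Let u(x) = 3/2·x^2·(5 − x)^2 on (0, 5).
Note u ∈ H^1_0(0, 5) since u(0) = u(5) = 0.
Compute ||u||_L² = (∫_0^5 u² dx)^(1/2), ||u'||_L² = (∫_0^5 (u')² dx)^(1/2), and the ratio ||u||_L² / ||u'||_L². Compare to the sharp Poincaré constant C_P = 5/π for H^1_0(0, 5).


||u||_L² / ||u'||_L² = 5*sqrt(3)/6 < C_P = 5/π.

u(x) = 3/2·x^2·(5 − x)^2, so u'(x) = 3*x*(x - 5)*(2*x - 5).
u(x) = 3/2·x^2·(5 − x)^2 vanishes at x = 0 and x = 5, so u ∈ H^1_0(0, 5). Differentiate via the product rule and integrate the resulting polynomials term by term.
  ∫_0^5 u² dx = ∫_0^5 (9*x^8/4 - 45*x^7 + 675*x^6/2 - 1125*x^5 + 5625*x^4/4) dx. Term by term:
    ∫_0^5 9*x^8/4 dx = 1953125/4;  ∫_0^5 -45*x^7 dx = -17578125/8;  ∫_0^5 675*x^6/2 dx = 52734375/14;
    ∫_0^5 -1125*x^5 dx = -5859375/2;  ∫_0^5 5625*x^4/4 dx = 3515625/4.
  Sum: 1953125/4 − 17578125/8 + 52734375/14 − 5859375/2 + 3515625/4 = 390625/56.
  ∫_0^5 (u')² dx = ∫_0^5 (36*x^6 - 540*x^5 + 2925*x^4 - 6750*x^3 + 5625*x^2) dx. Term by term:
    ∫_0^5 36*x^6 dx = 2812500/7;  ∫_0^5 -540*x^5 dx = -1406250;  ∫_0^5 2925*x^4 dx = 1828125;
    ∫_0^5 -6750*x^3 dx = -2109375/2;  ∫_0^5 5625*x^2 dx = 234375.
  Sum: 2812500/7 − 1406250 + 1828125 − 2109375/2 + 234375 = 46875/14.
∫_0^5 u² dx = 390625/56, so ||u||_L² = 625*sqrt(14)/28.
∫_0^5 (u')² dx = 46875/14, so ||u'||_L² = 125*sqrt(42)/14.
Ratio ||u||_L² / ||u'||_L² = 5*sqrt(3)/6.
Sharp Poincaré constant on H^1_0(0, 5) is C_P = L/π = 5/π, achieved by sin(π/5·x).
A polynomial bump cannot attain the sharp Poincaré constant (only the first sine eigenfunction does), so the ratio is strictly less than C_P, consistent with ||u||_L² ≤ C_P ||u'||_L².


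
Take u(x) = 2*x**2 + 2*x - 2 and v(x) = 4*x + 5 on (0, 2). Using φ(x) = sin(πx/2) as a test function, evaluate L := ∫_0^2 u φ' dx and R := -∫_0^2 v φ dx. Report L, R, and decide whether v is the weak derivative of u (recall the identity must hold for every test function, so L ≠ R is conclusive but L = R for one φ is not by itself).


LHS = -24/π, RHS = -36/π. No, v is not the weak derivative of u.

u(x) = 2*x**2 + 2*x - 2, classical derivative u'(x) = 4*x + 2.
φ(x) = sin(πx/2), so φ'(x) = π*cos(π*x/2)/2.
Note φ(0) = φ(2) = 0, so the boundary term u·φ vanishes.
LHS = ∫_0^2 u(x) φ'(x) dx = ∫_0^2 (π*x^2*cos(π*x/2) + π*x*cos(π*x/2) - π*cos(π*x/2)) dx. Term by term:
  ∫_0^2 -π*cos(π*x/2) dx = 0;  ∫_0^2 π*x*cos(π*x/2) dx = -8/π;  ∫_0^2 π*x^2*cos(π*x/2) dx = -16/π.
Sum: 0 − 8/π − 16/π = -24/π.
So LHS = -24/π.
∫_0^2 v(x) φ(x) dx = ∫_0^2 (4*x*sin(π*x/2) + 5*sin(π*x/2)) dx. Term by term:
  ∫_0^2 5*sin(π*x/2) dx = 20/π;  ∫_0^2 4*x*sin(π*x/2) dx = 16/π.
Sum: 20/π + 16/π = 36/π.
So RHS = -∫_0^2 v(x) φ(x) dx = -36/π.
LHS − RHS = 12/π ≠ 0, so the identity fails.
(For a valid weak derivative the identity must hold for EVERY test function, in particular this one. The failure shows v is NOT the weak derivative of u.)
Correct weak derivative would be u'(x) = 4*x + 2.


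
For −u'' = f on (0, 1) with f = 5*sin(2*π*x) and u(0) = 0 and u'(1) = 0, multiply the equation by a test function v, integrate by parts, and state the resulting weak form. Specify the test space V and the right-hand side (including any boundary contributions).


V = {v ∈ H^1(0, 1) : v(0) = 0} (test functions vanish at x = 0 where u is specified); weak form: ∫_0^1 u'v' dx = ∫_0^1 (5*sin(2*π*x)) v dx for all v ∈ V.

Multiply both sides by a test function v and integrate from 0 to 1:
  ∫_0^1 −u''(x) v(x) dx = ∫_0^1 f(x) v(x) dx.
Integrate the LHS by parts once:
  ∫_0^1 −u'' v dx = −[u'(x) v(x)]_0^1 + ∫_0^1 u'(x) v'(x) dx.
Thus ∫_0^1 u'(x) v'(x) dx = ∫_0^1 f(x) v(x) dx + [u'(x) v(x)]_0^1.
Choose V so that boundary terms are either known or forced to vanish.
Mixed BC: u(0) = 0 (Dirichlet) and u'(1) = 0 (Neumann). Define V = {v ∈ H^1(0, 1) : v(0) = 0}. Then [u' v]_0^1 = u'(1)·v(1) − u'(0)·0 = 0.
Weak formulation: find u (satisfying any essential BC) such that ∫_0^1 u'(x) v'(x) dx = ∫_0^1 f v dx for all v ∈ V (Dirichlet at 0 absorbed into V; the Neumann datum at x = 1 is zero, so no boundary term remains).
Substituting f(x) = 5*sin(2*π*x), the right-hand side is ∫_0^1 (5*sin(2*π*x)) v dx.


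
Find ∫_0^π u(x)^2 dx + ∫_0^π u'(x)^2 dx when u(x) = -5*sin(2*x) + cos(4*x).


||u||_{H^1(0,π)}^2 = 71*π

u'(x) = -4*sin(4*x) - 10*cos(2*x).
Expand u² and (u')² and integrate term by term on (0, π), using: for integers n ≥ 1, ∫_0^π sin²(nx) dx = ∫_0^π cos²(nx) dx = π/2; for n ≠ n', ∫_0^π sin(nx)sin(n'x) dx = ∫_0^π cos(nx)cos(n'x) dx = 0; and by product-to-sum, ∫_0^π sin(nx)cos(n'x) dx = ½∫_0^π [sin((n+n')x) + sin((n−n')x)] dx, which is 0 when n+n' is even and 2n/(n²−n'²) when n+n' is odd (it need not vanish on (0, π)).
  u² squared terms: (-5)²·∫sin(2x)² dx = 25·π/2 = 25*π/2;  (1)²·∫cos(4x)² dx = 1·π/2 = π/2.
  u² cross terms: 2·(-5)·(1)·∫sin(2x)·cos(4x) dx = -10·(0) = 0.
  So ∫_0^π u² dx = 25*π/2 + π/2 + 0 = 13*π.
  (u')² squared terms: (-10)²·∫cos(2x)² dx = 100·π/2 = 50*π;  (-4)²·∫sin(4x)² dx = 16·π/2 = 8*π.
  (u')² cross terms: 2·(-10)·(-4)·∫cos(2x)·sin(4x) dx = 80·(0) = 0.
  So ∫_0^π (u')² dx = 50*π + 8*π + 0 = 58*π.
||u||_{H^1}^2 = (13*π) + (58*π) = 71*π.


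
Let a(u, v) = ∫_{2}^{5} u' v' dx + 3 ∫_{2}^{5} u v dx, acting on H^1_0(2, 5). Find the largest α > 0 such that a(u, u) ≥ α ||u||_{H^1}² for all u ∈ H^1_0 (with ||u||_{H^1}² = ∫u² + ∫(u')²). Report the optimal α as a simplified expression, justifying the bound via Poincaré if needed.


α = 1

Coercivity of a(·,·) on H^1_0(2, 5) means a(u, u) ≥ α ||u||_{H^1}² for every u ∈ H^1_0.
The interval has length L = 3, and Poincaré/coercivity depend only on L. Here a(u, u) = ∫(u')² + (3)·∫u².
Here c = 3 ≥ 1, so a(u,u) = ∫(u')² + c∫u² ≥ ∫(u')² + ∫u² = ||u||_{H^1}², i.e. α = 1 works. No larger α is possible: a(u,u) ≥ α||u||_{H^1}² means (1−α)∫(u')² ≥ (α−c)∫u², and for the modes u_n = sin(nπ(x−x₀)/L) (x₀ the left endpoint) one has ∫u_n²/∫(u_n')² = (L/(nπ))² → 0, so a(u_n,u_n)/||u_n||_{H^1}² → 1. Hence the optimal constant is α = 1.
Therefore α = 1.


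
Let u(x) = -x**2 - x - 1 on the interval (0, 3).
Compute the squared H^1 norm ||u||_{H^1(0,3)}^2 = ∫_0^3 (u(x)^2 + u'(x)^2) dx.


||u||_{H^1}^2 = 1851/10

The H^1 norm (squared) on an interval (0, L) is
  ||u||_{H^1}^2 = ∫_0^L u(x)^2 dx + ∫_0^L u'(x)^2 dx.
Compute u'(x) = -2*x - 1.
Then u(x)^2 = x**4 + 2*x**3 + 3*x**2 + 2*x + 1 and u'(x)^2 = 4*x**2 + 4*x + 1.
Integrate each monomial from 0 to 3 using ∫_0^3 c·x^n dx = c·3^(n+1)/(n+1):
  ∫_0^3 u(x)^2 dx = ∫_0^3 (x^4 + 2*x^3 + 3*x^2 + 2*x + 1) dx. Term by term:
    ∫_0^3 x^4 dx = 243/5;  ∫_0^3 2*x^3 dx = 81/2;  ∫_0^3 3*x^2 dx = 27;
    ∫_0^3 2*x dx = 9;  ∫_0^3 1 dx = 3.
  Sum: 243/5 + 81/2 + 27 + 9 + 3 = 1281/10.
  ∫_0^3 u'(x)^2 dx = ∫_0^3 (4*x^2 + 4*x + 1) dx. Term by term:
    ∫_0^3 4*x^2 dx = 36;  ∫_0^3 4*x dx = 18;  ∫_0^3 1 dx = 3.
  Sum: 36 + 18 + 3 = 57.
Adding: ||u||_{H^1}^2 = 1281/10 + 57 = 1851/10.


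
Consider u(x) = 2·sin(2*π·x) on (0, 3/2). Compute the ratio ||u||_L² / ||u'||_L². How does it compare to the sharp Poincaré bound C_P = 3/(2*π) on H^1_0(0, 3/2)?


||u||_L² / ||u'||_L² = 1/(2*π) < C_P = 3/(2*π).

u(x) = 2·sin(2*π·x), so u'(x) = 4*π*cos(2*π*x).
Writing u(x) = A·sin(kπx/L) with A = 2 and k = 3, use ∫_0^L sin²(kπx/L) dx = L/2 and ∫_0^L cos²(kπx/L) dx = L/2.
u² = 4·sin²(2*π·x) and (u')² = 16*π^2·cos²(2*π·x), and each of sin², cos² integrates to L/2 = 3/4 over (0, 3/2).
∫_0^3/2 u² dx = 3, so ||u||_L² = sqrt(3).
∫_0^3/2 (u')² dx = 12*π^2, so ||u'||_L² = 2*sqrt(3)*π.
Ratio ||u||_L² / ||u'||_L² = 1/(2*π).
Sharp Poincaré constant on H^1_0(0, 3/2) is C_P = L/π = 3/(2*π), achieved by sin(2*π/3·x).
This is the k = 3 harmonic; the ratio L/(kπ) is strictly less than C_P = L/π, consistent with the sharp inequality ||u||_L² ≤ C_P ||u'||_L².


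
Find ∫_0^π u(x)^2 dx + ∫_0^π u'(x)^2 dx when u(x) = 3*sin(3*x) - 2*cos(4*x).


||u||_{H^1(0,π)}^2 = 1224/7 + 79*π

u'(x) = 8*sin(4*x) + 9*cos(3*x).
Expand u² and (u')² and integrate term by term on (0, π), using: for integers n ≥ 1, ∫_0^π sin²(nx) dx = ∫_0^π cos²(nx) dx = π/2; for n ≠ n', ∫_0^π sin(nx)sin(n'x) dx = ∫_0^π cos(nx)cos(n'x) dx = 0; and by product-to-sum, ∫_0^π sin(nx)cos(n'x) dx = ½∫_0^π [sin((n+n')x) + sin((n−n')x)] dx, which is 0 when n+n' is even and 2n/(n²−n'²) when n+n' is odd (it need not vanish on (0, π)).
  u² squared terms: (-2)²·∫cos(4x)² dx = 4·π/2 = 2*π;  (3)²·∫sin(3x)² dx = 9·π/2 = 9*π/2.
  u² cross terms: 2·(-2)·(3)·∫cos(4x)·sin(3x) dx = -12·(-6/7) = 72/7.
  So ∫_0^π u² dx = 2*π + 9*π/2 + 72/7 = 72/7 + 13*π/2.
  (u')² squared terms: (8)²·∫sin(4x)² dx = 64·π/2 = 32*π;  (9)²·∫cos(3x)² dx = 81·π/2 = 81*π/2.
  (u')² cross terms: 2·(8)·(9)·∫sin(4x)·cos(3x) dx = 144·(8/7) = 1152/7.
  So ∫_0^π (u')² dx = 32*π + 81*π/2 + 1152/7 = 1152/7 + 145*π/2.
||u||_{H^1}^2 = (72/7 + 13*π/2) + (1152/7 + 145*π/2) = 1224/7 + 79*π.


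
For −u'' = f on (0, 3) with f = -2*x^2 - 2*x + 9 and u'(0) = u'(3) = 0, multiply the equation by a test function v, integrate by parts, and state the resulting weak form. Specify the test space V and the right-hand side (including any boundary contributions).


V = H^1(0, 3) (no boundary constraint on v; u is determined up to an additive constant); weak form: ∫_0^3 u'v' dx = ∫_0^3 (-2*x^2 - 2*x + 9) v dx for all v ∈ V.

Multiply both sides by a test function v and integrate from 0 to 3:
  ∫_0^3 −u''(x) v(x) dx = ∫_0^3 f(x) v(x) dx.
Integrate the LHS by parts once:
  ∫_0^3 −u'' v dx = −[u'(x) v(x)]_0^3 + ∫_0^3 u'(x) v'(x) dx.
Thus ∫_0^3 u'(x) v'(x) dx = ∫_0^3 f(x) v(x) dx + [u'(x) v(x)]_0^3.
Choose V so that boundary terms are either known or forced to vanish.
u has homogeneous Neumann: u'(0) = u'(3) = 0. So [u' v]_0^3 = 0·v(3) − 0·v(0) = 0 for any v; take V = H^1(0, 3).
Weak formulation: find u (satisfying any essential BC) such that ∫_0^3 u'(x) v'(x) dx = ∫_0^3 f v dx for all v ∈ V (homogeneous Neumann, so boundary terms vanish).
Substituting f(x) = -2*x^2 - 2*x + 9, the right-hand side is ∫_0^3 (-2*x^2 - 2*x + 9) v dx.
Compatibility check (pure Neumann): taking v ≡ 1 ∈ V gives 0 = ∫_0^3 f dx + (0) − (0), i.e. ∫_0^3 f dx must equal u'(0) − u'(3) = 0. Indeed ∫_0^3 (-2*x^2 - 2*x + 9) dx = 0, so the data are compatible. The solution is then unique only up to an additive constant (fix it e.g. by requiring ∫_0^3 u dx = 0).


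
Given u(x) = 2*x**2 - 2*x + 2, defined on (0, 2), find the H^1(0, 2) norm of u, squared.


||u||_{H^1}^2 = 544/15

The H^1 norm (squared) on an interval (0, L) is
  ||u||_{H^1}^2 = ∫_0^L u(x)^2 dx + ∫_0^L u'(x)^2 dx.
Compute u'(x) = 4*x - 2.
Then u(x)^2 = 4*x**4 - 8*x**3 + 12*x**2 - 8*x + 4 and u'(x)^2 = 16*x**2 - 16*x + 4.
Integrate each monomial from 0 to 2 using ∫_0^2 c·x^n dx = c·2^(n+1)/(n+1):
  ∫_0^2 u(x)^2 dx = ∫_0^2 (4*x^4 - 8*x^3 + 12*x^2 - 8*x + 4) dx. Term by term:
    ∫_0^2 4*x^4 dx = 128/5;  ∫_0^2 -8*x^3 dx = -32;  ∫_0^2 12*x^2 dx = 32;
    ∫_0^2 -8*x dx = -16;  ∫_0^2 4 dx = 8.
  Sum: 128/5 − 32 + 32 − 16 + 8 = 88/5.
  ∫_0^2 u'(x)^2 dx = ∫_0^2 (16*x^2 - 16*x + 4) dx. Term by term:
    ∫_0^2 16*x^2 dx = 128/3;  ∫_0^2 -16*x dx = -32;  ∫_0^2 4 dx = 8.
  Sum: 128/3 − 32 + 8 = 56/3.
Adding: ||u||_{H^1}^2 = 88/5 + 56/3 = 544/15.


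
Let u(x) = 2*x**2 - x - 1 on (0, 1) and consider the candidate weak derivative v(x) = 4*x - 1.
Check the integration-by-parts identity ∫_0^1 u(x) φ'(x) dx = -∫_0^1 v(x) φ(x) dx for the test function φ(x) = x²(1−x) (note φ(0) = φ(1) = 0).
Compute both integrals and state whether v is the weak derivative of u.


LHS = -7/60, RHS = -7/60. Yes, v = u' weakly.

u(x) = 2*x**2 - x - 1, classical derivative u'(x) = 4*x - 1.
φ(x) = x²(1−x), so φ'(x) = x*(2 - 3*x).
Note φ(0) = φ(1) = 0, so the boundary term u·φ vanishes.
LHS = ∫_0^1 u(x) φ'(x) dx = ∫_0^1 (-6*x^4 + 7*x^3 + x^2 - 2*x) dx. Term by term:
  ∫_0^1 -6*x^4 dx = -6/5;  ∫_0^1 7*x^3 dx = 7/4;  ∫_0^1 x^2 dx = 1/3;
  ∫_0^1 -2*x dx = -1.
Sum: -6/5 + 7/4 + 1/3 − 1 = -7/60.
So LHS = -7/60.
∫_0^1 v(x) φ(x) dx = ∫_0^1 (-4*x^4 + 5*x^3 - x^2) dx. Term by term:
  ∫_0^1 -4*x^4 dx = -4/5;  ∫_0^1 5*x^3 dx = 5/4;  ∫_0^1 -x^2 dx = -1/3.
Sum: -4/5 + 5/4 − 1/3 = 7/60.
So RHS = -∫_0^1 v(x) φ(x) dx = -7/60.
LHS = RHS, so the identity holds for this test φ.
Moreover u is smooth here and v(x) = u'(x) = 4*x - 1 pointwise, so the identity holds for every test function. Hence v is the weak derivative of u.


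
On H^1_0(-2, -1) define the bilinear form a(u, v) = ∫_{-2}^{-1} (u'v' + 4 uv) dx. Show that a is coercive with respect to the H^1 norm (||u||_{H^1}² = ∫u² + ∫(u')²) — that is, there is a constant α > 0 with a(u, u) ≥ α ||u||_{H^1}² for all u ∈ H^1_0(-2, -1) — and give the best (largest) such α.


α = 1

Coercivity of a(·,·) on H^1_0(-2, -1) means a(u, u) ≥ α ||u||_{H^1}² for every u ∈ H^1_0.
The interval has length L = 1, and Poincaré/coercivity depend only on L. Here a(u, u) = ∫(u')² + (4)·∫u².
Here c = 4 ≥ 1, so a(u,u) = ∫(u')² + c∫u² ≥ ∫(u')² + ∫u² = ||u||_{H^1}², i.e. α = 1 works. No larger α is possible: a(u,u) ≥ α||u||_{H^1}² means (1−α)∫(u')² ≥ (α−c)∫u², and for the modes u_n = sin(nπ(x−x₀)/L) (x₀ the left endpoint) one has ∫u_n²/∫(u_n')² = (L/(nπ))² → 0, so a(u_n,u_n)/||u_n||_{H^1}² → 1. Hence the optimal constant is α = 1.
Therefore α = 1.


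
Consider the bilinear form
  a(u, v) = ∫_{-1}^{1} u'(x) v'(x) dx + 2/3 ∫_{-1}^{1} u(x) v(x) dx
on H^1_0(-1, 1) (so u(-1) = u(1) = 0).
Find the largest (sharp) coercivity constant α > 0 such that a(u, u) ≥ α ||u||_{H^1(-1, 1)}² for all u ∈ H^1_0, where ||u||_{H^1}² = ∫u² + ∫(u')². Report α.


α = (8/3 + π^2)/(4 + π^2)

Coercivity of a(·,·) on H^1_0(-1, 1) means a(u, u) ≥ α ||u||_{H^1}² for every u ∈ H^1_0.
The interval has length L = 2, and Poincaré/coercivity depend only on L. Here a(u, u) = ∫(u')² + (2/3)·∫u².
Here 0 < c = 2/3 < 1. The condition a(u,u) ≥ α||u||_{H^1}² reads (1−α)∫(u')² ≥ (α−c)∫u². Any admissible α is ≤ 1 (rapidly oscillating u have ∫u²/∫(u')² → 0), and α = 1 would force 0 ≥ (1−c)∫u², impossible since c < 1; so 1−α > 0. By the sharp Poincaré inequality on H^1_0 of an interval of length L, ∫(u')² ≥ (π/L)²∫u² with equality for the first sine mode sin(π(x−x₀)/L) (x₀ the left endpoint), so the inequality holds for all u iff (1−α)(π/L)² ≥ α − c, i.e. α ≤ ((π/L)² + c)/((π/L)² + 1) = (1 + c(L/π)²)/(1 + (L/π)²). With (π/L)² = π^2/4 and c = 2/3, the largest admissible constant is α = ((π/L)² + c)/((π/L)² + 1).
Simplifying, α = (8/3 + π^2)/(4 + π^2).


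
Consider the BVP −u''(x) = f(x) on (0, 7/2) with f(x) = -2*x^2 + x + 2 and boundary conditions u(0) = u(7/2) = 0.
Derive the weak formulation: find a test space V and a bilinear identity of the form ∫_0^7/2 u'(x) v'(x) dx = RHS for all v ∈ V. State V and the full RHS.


V = H^1_0(0, 7/2) (so v(0) = v(7/2) = 0); weak form: ∫_0^7/2 u'v' dx = ∫_0^7/2 (-2*x^2 + x + 2) v dx for all v ∈ V.

Multiply both sides by a test function v and integrate from 0 to 7/2:
  ∫_0^7/2 −u''(x) v(x) dx = ∫_0^7/2 f(x) v(x) dx.
Integrate the LHS by parts once:
  ∫_0^7/2 −u'' v dx = −[u'(x) v(x)]_0^7/2 + ∫_0^7/2 u'(x) v'(x) dx.
Thus ∫_0^7/2 u'(x) v'(x) dx = ∫_0^7/2 f(x) v(x) dx + [u'(x) v(x)]_0^7/2.
Choose V so that boundary terms are either known or forced to vanish.
u is Dirichlet: u(0) = u(7/2) = 0. Let V = H^1_0(0, 7/2); then v(0) = v(7/2) = 0, and [u' v]_0^7/2 = 0.
Weak formulation: find u (satisfying any essential BC) such that ∫_0^7/2 u'(x) v'(x) dx = ∫_0^7/2 f v dx for all v ∈ V.
Substituting f(x) = -2*x^2 + x + 2, the right-hand side is ∫_0^7/2 (-2*x^2 + x + 2) v dx.


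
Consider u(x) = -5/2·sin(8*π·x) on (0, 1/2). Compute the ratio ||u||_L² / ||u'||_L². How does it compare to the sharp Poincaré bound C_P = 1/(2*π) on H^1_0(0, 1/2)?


||u||_L² / ||u'||_L² = 1/(8*π) < C_P = 1/(2*π).

u(x) = -5/2·sin(8*π·x), so u'(x) = -20*π*cos(8*π*x).
Writing u(x) = A·sin(kπx/L) with A = -5/2 and k = 4, use ∫_0^L sin²(kπx/L) dx = L/2 and ∫_0^L cos²(kπx/L) dx = L/2.
u² = 25/4·sin²(8*π·x) and (u')² = 400*π^2·cos²(8*π·x), and each of sin², cos² integrates to L/2 = 1/4 over (0, 1/2).
∫_0^1/2 u² dx = 25/16, so ||u||_L² = 5/4.
∫_0^1/2 (u')² dx = 100*π^2, so ||u'||_L² = 10*π.
Ratio ||u||_L² / ||u'||_L² = 1/(8*π).
Sharp Poincaré constant on H^1_0(0, 1/2) is C_P = L/π = 1/(2*π), achieved by sin(2*π·x).
This is the k = 4 harmonic; the ratio L/(kπ) is strictly less than C_P = L/π, consistent with the sharp inequality ||u||_L² ≤ C_P ||u'||_L².


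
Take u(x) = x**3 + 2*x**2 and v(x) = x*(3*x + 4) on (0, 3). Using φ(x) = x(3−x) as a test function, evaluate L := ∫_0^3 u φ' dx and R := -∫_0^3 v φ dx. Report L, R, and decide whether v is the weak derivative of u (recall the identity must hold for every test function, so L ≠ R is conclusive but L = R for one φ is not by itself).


LHS = -1269/20, RHS = -1269/20. Yes, v = u' weakly.

u(x) = x**3 + 2*x**2, classical derivative u'(x) = 3*x**2 + 4*x.
φ(x) = x(3−x), so φ'(x) = 3 - 2*x.
Note φ(0) = φ(3) = 0, so the boundary term u·φ vanishes.
LHS = ∫_0^3 u(x) φ'(x) dx = ∫_0^3 (-2*x^4 - x^3 + 6*x^2) dx. Term by term:
  ∫_0^3 -2*x^4 dx = -486/5;  ∫_0^3 -x^3 dx = -81/4;  ∫_0^3 6*x^2 dx = 54.
Sum: -486/5 − 81/4 + 54 = -1269/20.
So LHS = -1269/20.
∫_0^3 v(x) φ(x) dx = ∫_0^3 (-3*x^4 + 5*x^3 + 12*x^2) dx. Term by term:
  ∫_0^3 -3*x^4 dx = -729/5;  ∫_0^3 5*x^3 dx = 405/4;  ∫_0^3 12*x^2 dx = 108.
Sum: -729/5 + 405/4 + 108 = 1269/20.
So RHS = -∫_0^3 v(x) φ(x) dx = -1269/20.
LHS = RHS, so the identity holds for this test φ.
Moreover u is smooth here and v(x) = u'(x) = 3*x**2 + 4*x pointwise, so the identity holds for every test function. Hence v is the weak derivative of u.


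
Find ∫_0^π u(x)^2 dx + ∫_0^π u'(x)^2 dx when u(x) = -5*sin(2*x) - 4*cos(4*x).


||u||_{H^1(0,π)}^2 = 397*π/2

u'(x) = 16*sin(4*x) - 10*cos(2*x).
Expand u² and (u')² and integrate term by term on (0, π), using: for integers n ≥ 1, ∫_0^π sin²(nx) dx = ∫_0^π cos²(nx) dx = π/2; for n ≠ n', ∫_0^π sin(nx)sin(n'x) dx = ∫_0^π cos(nx)cos(n'x) dx = 0; and by product-to-sum, ∫_0^π sin(nx)cos(n'x) dx = ½∫_0^π [sin((n+n')x) + sin((n−n')x)] dx, which is 0 when n+n' is even and 2n/(n²−n'²) when n+n' is odd (it need not vanish on (0, π)).
  u² squared terms: (-5)²·∫sin(2x)² dx = 25·π/2 = 25*π/2;  (-4)²·∫cos(4x)² dx = 16·π/2 = 8*π.
  u² cross terms: 2·(-5)·(-4)·∫sin(2x)·cos(4x) dx = 40·(0) = 0.
  So ∫_0^π u² dx = 25*π/2 + 8*π + 0 = 41*π/2.
  (u')² squared terms: (-10)²·∫cos(2x)² dx = 100·π/2 = 50*π;  (16)²·∫sin(4x)² dx = 256·π/2 = 128*π.
  (u')² cross terms: 2·(-10)·(16)·∫cos(2x)·sin(4x) dx = -320·(0) = 0.
  So ∫_0^π (u')² dx = 50*π + 128*π + 0 = 178*π.
||u||_{H^1}^2 = (41*π/2) + (178*π) = 397*π/2.


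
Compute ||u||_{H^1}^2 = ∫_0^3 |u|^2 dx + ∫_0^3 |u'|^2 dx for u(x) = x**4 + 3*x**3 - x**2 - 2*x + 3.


||u||_{H^1}^2 = 667803/28

The H^1 norm (squared) on an interval (0, L) is
  ||u||_{H^1}^2 = ∫_0^L u(x)^2 dx + ∫_0^L u'(x)^2 dx.
Compute u'(x) = 4*x**3 + 9*x**2 - 2*x - 2.
Then u(x)^2 = x**8 + 6*x**7 + 7*x**6 - 10*x**5 - 5*x**4 + 22*x**3 - 2*x**2 - 12*x + 9 and u'(x)^2 = 16*x**6 + 72*x**5 + 65*x**4 - 52*x**3 - 32*x**2 + 8*x + 4.
Integrate each monomial from 0 to 3 using ∫_0^3 c·x^n dx = c·3^(n+1)/(n+1):
  ∫_0^3 u(x)^2 dx = ∫_0^3 (x^8 + 6*x^7 + 7*x^6 - 10*x^5 - 5*x^4 + 22*x^3 - 2*x^2 - 12*x + 9) dx. Term by term:
    ∫_0^3 x^8 dx = 2187;  ∫_0^3 6*x^7 dx = 19683/4;  ∫_0^3 7*x^6 dx = 2187;
    ∫_0^3 -10*x^5 dx = -1215;  ∫_0^3 -5*x^4 dx = -243;  ∫_0^3 22*x^3 dx = 891/2;
    ∫_0^3 -2*x^2 dx = -18;  ∫_0^3 -12*x dx = -54;  ∫_0^3 9 dx = 27.
  Sum: 2187 + 19683/4 + 2187 − 1215 − 243 + 891/2 − 18 − 54 + 27 = 32949/4.
  ∫_0^3 u'(x)^2 dx = ∫_0^3 (16*x^6 + 72*x^5 + 65*x^4 - 52*x^3 - 32*x^2 + 8*x + 4) dx. Term by term:
    ∫_0^3 16*x^6 dx = 34992/7;  ∫_0^3 72*x^5 dx = 8748;  ∫_0^3 65*x^4 dx = 3159;
    ∫_0^3 -52*x^3 dx = -1053;  ∫_0^3 -32*x^2 dx = -288;  ∫_0^3 8*x dx = 36;
    ∫_0^3 4 dx = 12.
  Sum: 34992/7 + 8748 + 3159 − 1053 − 288 + 36 + 12 = 109290/7.
Adding: ||u||_{H^1}^2 = 32949/4 + 109290/7 = 667803/28.


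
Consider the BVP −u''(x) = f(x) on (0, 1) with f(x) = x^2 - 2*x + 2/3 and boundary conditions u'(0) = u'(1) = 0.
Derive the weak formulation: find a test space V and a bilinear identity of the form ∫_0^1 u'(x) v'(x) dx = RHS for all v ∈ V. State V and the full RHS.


V = H^1(0, 1) (no boundary constraint on v; u is determined up to an additive constant); weak form: ∫_0^1 u'v' dx = ∫_0^1 (x^2 - 2*x + 2/3) v dx for all v ∈ V.

Multiply both sides by a test function v and integrate from 0 to 1:
  ∫_0^1 −u''(x) v(x) dx = ∫_0^1 f(x) v(x) dx.
Integrate the LHS by parts once:
  ∫_0^1 −u'' v dx = −[u'(x) v(x)]_0^1 + ∫_0^1 u'(x) v'(x) dx.
Thus ∫_0^1 u'(x) v'(x) dx = ∫_0^1 f(x) v(x) dx + [u'(x) v(x)]_0^1.
Choose V so that boundary terms are either known or forced to vanish.
u has homogeneous Neumann: u'(0) = u'(1) = 0. So [u' v]_0^1 = 0·v(1) − 0·v(0) = 0 for any v; take V = H^1(0, 1).
Weak formulation: find u (satisfying any essential BC) such that ∫_0^1 u'(x) v'(x) dx = ∫_0^1 f v dx for all v ∈ V (homogeneous Neumann, so boundary terms vanish).
Substituting f(x) = x^2 - 2*x + 2/3, the right-hand side is ∫_0^1 (x^2 - 2*x + 2/3) v dx.
Compatibility check (pure Neumann): taking v ≡ 1 ∈ V gives 0 = ∫_0^1 f dx + (0) − (0), i.e. ∫_0^1 f dx must equal u'(0) − u'(1) = 0. Indeed ∫_0^1 (x^2 - 2*x + 2/3) dx = 0, so the data are compatible. The solution is then unique only up to an additive constant (fix it e.g. by requiring ∫_0^1 u dx = 0).


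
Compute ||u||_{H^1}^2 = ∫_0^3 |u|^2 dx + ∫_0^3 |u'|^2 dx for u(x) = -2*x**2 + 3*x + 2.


||u||_{H^1}^2 = 447/5

The H^1 norm (squared) on an interval (0, L) is
  ||u||_{H^1}^2 = ∫_0^L u(x)^2 dx + ∫_0^L u'(x)^2 dx.
Compute u'(x) = 3 - 4*x.
Then u(x)^2 = 4*x**4 - 12*x**3 + x**2 + 12*x + 4 and u'(x)^2 = 16*x**2 - 24*x + 9.
Integrate each monomial from 0 to 3 using ∫_0^3 c·x^n dx = c·3^(n+1)/(n+1):
  ∫_0^3 u(x)^2 dx = ∫_0^3 (4*x^4 - 12*x^3 + x^2 + 12*x + 4) dx. Term by term:
    ∫_0^3 4*x^4 dx = 972/5;  ∫_0^3 -12*x^3 dx = -243;  ∫_0^3 x^2 dx = 9;
    ∫_0^3 12*x dx = 54;  ∫_0^3 4 dx = 12.
  Sum: 972/5 − 243 + 9 + 54 + 12 = 132/5.
  ∫_0^3 u'(x)^2 dx = ∫_0^3 (16*x^2 - 24*x + 9) dx. Term by term:
    ∫_0^3 16*x^2 dx = 144;  ∫_0^3 -24*x dx = -108;  ∫_0^3 9 dx = 27.
  Sum: 144 − 108 + 27 = 63.
Adding: ||u||_{H^1}^2 = 132/5 + 63 = 447/5.


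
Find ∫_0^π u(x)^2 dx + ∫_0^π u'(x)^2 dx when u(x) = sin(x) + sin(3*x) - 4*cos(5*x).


||u||_{H^1(0,π)}^2 = 214*π

u'(x) = 20*sin(5*x) + cos(x) + 3*cos(3*x).
Expand u² and (u')² and integrate term by term on (0, π), using: for integers n ≥ 1, ∫_0^π sin²(nx) dx = ∫_0^π cos²(nx) dx = π/2; for n ≠ n', ∫_0^π sin(nx)sin(n'x) dx = ∫_0^π cos(nx)cos(n'x) dx = 0; and by product-to-sum, ∫_0^π sin(nx)cos(n'x) dx = ½∫_0^π [sin((n+n')x) + sin((n−n')x)] dx, which is 0 when n+n' is even and 2n/(n²−n'²) when n+n' is odd (it need not vanish on (0, π)).
  u² squared terms: (-4)²·∫cos(5x)² dx = 16·π/2 = 8*π;  (1)²·∫sin(x)² dx = 1·π/2 = π/2;  (1)²·∫sin(3x)² dx = 1·π/2 = π/2.
  u² cross terms: 2·(-4)·(1)·∫cos(5x)·sin(x) dx = -8·(0) = 0;  2·(-4)·(1)·∫cos(5x)·sin(3x) dx = -8·(0) = 0;  2·(1)·(1)·∫sin(x)·sin(3x) dx = 2·(0) = 0.
  So ∫_0^π u² dx = 8*π + π/2 + π/2 + 0 + 0 + 0 = 9*π.
  (u')² squared terms: (3)²·∫cos(3x)² dx = 9·π/2 = 9*π/2;  (20)²·∫sin(5x)² dx = 400·π/2 = 200*π;  (1)²·∫cos(x)² dx = 1·π/2 = π/2.
  (u')² cross terms: 2·(3)·(20)·∫cos(3x)·sin(5x) dx = 120·(0) = 0;  2·(3)·(1)·∫cos(3x)·cos(x) dx = 6·(0) = 0;  2·(20)·(1)·∫sin(5x)·cos(x) dx = 40·(0) = 0.
  So ∫_0^π (u')² dx = 9*π/2 + 200*π + π/2 + 0 + 0 + 0 = 205*π.
||u||_{H^1}^2 = (9*π) + (205*π) = 214*π.


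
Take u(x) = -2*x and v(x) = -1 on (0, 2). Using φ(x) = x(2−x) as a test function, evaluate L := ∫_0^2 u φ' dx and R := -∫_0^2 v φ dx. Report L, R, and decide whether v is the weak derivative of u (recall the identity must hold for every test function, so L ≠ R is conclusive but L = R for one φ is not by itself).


LHS = 8/3, RHS = 4/3. No, v is not the weak derivative of u.

u(x) = -2*x, classical derivative u'(x) = -2.
φ(x) = x(2−x), so φ'(x) = 2 - 2*x.
Note φ(0) = φ(2) = 0, so the boundary term u·φ vanishes.
LHS = ∫_0^2 u(x) φ'(x) dx = ∫_0^2 (4*x^2 - 4*x) dx. Term by term:
  ∫_0^2 4*x^2 dx = 32/3;  ∫_0^2 -4*x dx = -8.
Sum: 32/3 − 8 = 8/3.
So LHS = 8/3.
∫_0^2 v(x) φ(x) dx = ∫_0^2 (x^2 - 2*x) dx. Term by term:
  ∫_0^2 x^2 dx = 8/3;  ∫_0^2 -2*x dx = -4.
Sum: 8/3 − 4 = -4/3.
So RHS = -∫_0^2 v(x) φ(x) dx = 4/3.
LHS − RHS = 4/3 ≠ 0, so the identity fails.
(For a valid weak derivative the identity must hold for EVERY test function, in particular this one. The failure shows v is NOT the weak derivative of u.)
Correct weak derivative would be u'(x) = -2.


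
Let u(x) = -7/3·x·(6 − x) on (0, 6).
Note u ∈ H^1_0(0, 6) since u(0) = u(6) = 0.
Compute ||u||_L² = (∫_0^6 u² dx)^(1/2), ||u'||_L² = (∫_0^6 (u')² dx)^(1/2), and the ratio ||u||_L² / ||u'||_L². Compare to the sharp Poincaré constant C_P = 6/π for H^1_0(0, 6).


||u||_L² / ||u'||_L² = 3*sqrt(10)/5 < C_P = 6/π.

u(x) = -7/3·x·(6 − x), so u'(x) = 14*x/3 - 14.
u(x) = -7/3·x·(6 − x) vanishes at x = 0 and x = 6, so u ∈ H^1_0(0, 6). Differentiate via the product rule and integrate the resulting polynomials term by term.
  ∫_0^6 u² dx = ∫_0^6 (49*x^4/9 - 196*x^3/3 + 196*x^2) dx. Term by term:
    ∫_0^6 49*x^4/9 dx = 42336/5;  ∫_0^6 -196*x^3/3 dx = -21168;  ∫_0^6 196*x^2 dx = 14112.
  Sum: 42336/5 − 21168 + 14112 = 7056/5.
  ∫_0^6 (u')² dx = ∫_0^6 (196*x^2/9 - 392*x/3 + 196) dx. Term by term:
    ∫_0^6 196*x^2/9 dx = 1568;  ∫_0^6 -392*x/3 dx = -2352;  ∫_0^6 196 dx = 1176.
  Sum: 1568 − 2352 + 1176 = 392.
∫_0^6 u² dx = 7056/5, so ||u||_L² = 84*sqrt(5)/5.
∫_0^6 (u')² dx = 392, so ||u'||_L² = 14*sqrt(2).
Ratio ||u||_L² / ||u'||_L² = 3*sqrt(10)/5.
Sharp Poincaré constant on H^1_0(0, 6) is C_P = L/π = 6/π, achieved by sin(π/6·x).
A polynomial bump cannot attain the sharp Poincaré constant (only the first sine eigenfunction does), so the ratio is strictly less than C_P, consistent with ||u||_L² ≤ C_P ||u'||_L².


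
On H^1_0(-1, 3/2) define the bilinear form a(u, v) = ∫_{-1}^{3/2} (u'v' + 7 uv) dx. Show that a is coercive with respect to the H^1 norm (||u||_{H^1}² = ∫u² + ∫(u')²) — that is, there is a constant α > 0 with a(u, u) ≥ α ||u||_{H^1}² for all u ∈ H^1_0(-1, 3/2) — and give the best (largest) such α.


α = 1

Coercivity of a(·,·) on H^1_0(-1, 3/2) means a(u, u) ≥ α ||u||_{H^1}² for every u ∈ H^1_0.
The interval has length L = 5/2, and Poincaré/coercivity depend only on L. Here a(u, u) = ∫(u')² + (7)·∫u².
Here c = 7 ≥ 1, so a(u,u) = ∫(u')² + c∫u² ≥ ∫(u')² + ∫u² = ||u||_{H^1}², i.e. α = 1 works. No larger α is possible: a(u,u) ≥ α||u||_{H^1}² means (1−α)∫(u')² ≥ (α−c)∫u², and for the modes u_n = sin(nπ(x−x₀)/L) (x₀ the left endpoint) one has ∫u_n²/∫(u_n')² = (L/(nπ))² → 0, so a(u_n,u_n)/||u_n||_{H^1}² → 1. Hence the optimal constant is α = 1.
Therefore α = 1.


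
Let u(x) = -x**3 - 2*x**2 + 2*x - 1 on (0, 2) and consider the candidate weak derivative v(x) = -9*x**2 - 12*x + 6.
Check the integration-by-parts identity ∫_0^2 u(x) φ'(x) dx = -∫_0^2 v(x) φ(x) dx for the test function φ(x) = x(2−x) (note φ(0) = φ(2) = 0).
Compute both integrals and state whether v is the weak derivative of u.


LHS = 112/15, RHS = 112/5. No, v is not the weak derivative of u.

u(x) = -x**3 - 2*x**2 + 2*x - 1, classical derivative u'(x) = -3*x**2 - 4*x + 2.
φ(x) = x(2−x), so φ'(x) = 2 - 2*x.
Note φ(0) = φ(2) = 0, so the boundary term u·φ vanishes.
LHS = ∫_0^2 u(x) φ'(x) dx = ∫_0^2 (2*x^4 + 2*x^3 - 8*x^2 + 6*x - 2) dx. Term by term:
  ∫_0^2 2*x^4 dx = 64/5;  ∫_0^2 2*x^3 dx = 8;  ∫_0^2 -8*x^2 dx = -64/3;
  ∫_0^2 6*x dx = 12;  ∫_0^2 -2 dx = -4.
Sum: 64/5 + 8 − 64/3 + 12 − 4 = 112/15.
So LHS = 112/15.
∫_0^2 v(x) φ(x) dx = ∫_0^2 (9*x^4 - 6*x^3 - 30*x^2 + 12*x) dx. Term by term:
  ∫_0^2 9*x^4 dx = 288/5;  ∫_0^2 -6*x^3 dx = -24;  ∫_0^2 -30*x^2 dx = -80;
  ∫_0^2 12*x dx = 24.
Sum: 288/5 − 24 − 80 + 24 = -112/5.
So RHS = -∫_0^2 v(x) φ(x) dx = 112/5.
LHS − RHS = -224/15 ≠ 0, so the identity fails.
(For a valid weak derivative the identity must hold for EVERY test function, in particular this one. The failure shows v is NOT the weak derivative of u.)
Correct weak derivative would be u'(x) = -3*x**2 - 4*x + 2.


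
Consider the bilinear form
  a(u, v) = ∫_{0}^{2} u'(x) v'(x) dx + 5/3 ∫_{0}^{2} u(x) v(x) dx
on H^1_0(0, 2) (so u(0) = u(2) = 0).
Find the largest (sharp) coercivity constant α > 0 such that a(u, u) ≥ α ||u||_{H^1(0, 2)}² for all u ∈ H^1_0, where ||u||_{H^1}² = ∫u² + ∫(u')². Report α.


α = 1

Coercivity of a(·,·) on H^1_0(0, 2) means a(u, u) ≥ α ||u||_{H^1}² for every u ∈ H^1_0.
The interval has length L = 2, and Poincaré/coercivity depend only on L. Here a(u, u) = ∫(u')² + (5/3)·∫u².
Here c = 5/3 ≥ 1, so a(u,u) = ∫(u')² + c∫u² ≥ ∫(u')² + ∫u² = ||u||_{H^1}², i.e. α = 1 works. No larger α is possible: a(u,u) ≥ α||u||_{H^1}² means (1−α)∫(u')² ≥ (α−c)∫u², and for the modes u_n = sin(nπ(x−x₀)/L) (x₀ the left endpoint) one has ∫u_n²/∫(u_n')² = (L/(nπ))² → 0, so a(u_n,u_n)/||u_n||_{H^1}² → 1. Hence the optimal constant is α = 1.
Therefore α = 1.


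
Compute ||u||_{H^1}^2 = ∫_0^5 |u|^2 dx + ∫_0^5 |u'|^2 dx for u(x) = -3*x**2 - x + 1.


||u||_{H^1}^2 = 47935/6

The H^1 norm (squared) on an interval (0, L) is
  ||u||_{H^1}^2 = ∫_0^L u(x)^2 dx + ∫_0^L u'(x)^2 dx.
Compute u'(x) = -6*x - 1.
Then u(x)^2 = 9*x**4 + 6*x**3 - 5*x**2 - 2*x + 1 and u'(x)^2 = 36*x**2 + 12*x + 1.
Integrate each monomial from 0 to 5 using ∫_0^5 c·x^n dx = c·5^(n+1)/(n+1):
  ∫_0^5 u(x)^2 dx = ∫_0^5 (9*x^4 + 6*x^3 - 5*x^2 - 2*x + 1) dx. Term by term:
    ∫_0^5 9*x^4 dx = 5625;  ∫_0^5 6*x^3 dx = 1875/2;  ∫_0^5 -5*x^2 dx = -625/3;
    ∫_0^5 -2*x dx = -25;  ∫_0^5 1 dx = 5.
  Sum: 5625 + 1875/2 − 625/3 − 25 + 5 = 38005/6.
  ∫_0^5 u'(x)^2 dx = ∫_0^5 (36*x^2 + 12*x + 1) dx. Term by term:
    ∫_0^5 36*x^2 dx = 1500;  ∫_0^5 12*x dx = 150;  ∫_0^5 1 dx = 5.
  Sum: 1500 + 150 + 5 = 1655.
Adding: ||u||_{H^1}^2 = 38005/6 + 1655 = 47935/6.


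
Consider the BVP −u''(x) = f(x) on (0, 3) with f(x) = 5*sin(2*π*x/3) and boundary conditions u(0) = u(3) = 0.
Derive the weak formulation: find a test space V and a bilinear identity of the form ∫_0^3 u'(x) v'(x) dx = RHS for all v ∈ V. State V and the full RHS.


V = H^1_0(0, 3) (so v(0) = v(3) = 0); weak form: ∫_0^3 u'v' dx = ∫_0^3 (5*sin(2*π*x/3)) v dx for all v ∈ V.

Multiply both sides by a test function v and integrate from 0 to 3:
  ∫_0^3 −u''(x) v(x) dx = ∫_0^3 f(x) v(x) dx.
Integrate the LHS by parts once:
  ∫_0^3 −u'' v dx = −[u'(x) v(x)]_0^3 + ∫_0^3 u'(x) v'(x) dx.
Thus ∫_0^3 u'(x) v'(x) dx = ∫_0^3 f(x) v(x) dx + [u'(x) v(x)]_0^3.
Choose V so that boundary terms are either known or forced to vanish.
u is Dirichlet: u(0) = u(3) = 0. Let V = H^1_0(0, 3); then v(0) = v(3) = 0, and [u' v]_0^3 = 0.
Weak formulation: find u (satisfying any essential BC) such that ∫_0^3 u'(x) v'(x) dx = ∫_0^3 f v dx for all v ∈ V.
Substituting f(x) = 5*sin(2*π*x/3), the right-hand side is ∫_0^3 (5*sin(2*π*x/3)) v dx.


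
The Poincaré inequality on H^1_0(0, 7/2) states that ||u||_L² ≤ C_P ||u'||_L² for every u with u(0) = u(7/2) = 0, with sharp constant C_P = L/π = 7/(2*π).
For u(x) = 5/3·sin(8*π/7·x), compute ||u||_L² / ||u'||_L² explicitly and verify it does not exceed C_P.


||u||_L² / ||u'||_L² = 7/(8*π) < C_P = 7/(2*π).

u(x) = 5/3·sin(8*π/7·x), so u'(x) = 40*π*cos(8*π*x/7)/21.
Writing u(x) = A·sin(kπx/L) with A = 5/3 and k = 4, use ∫_0^L sin²(kπx/L) dx = L/2 and ∫_0^L cos²(kπx/L) dx = L/2.
u² = 25/9·sin²(8*π/7·x) and (u')² = 1600*π^2/441·cos²(8*π/7·x), and each of sin², cos² integrates to L/2 = 7/4 over (0, 7/2).
∫_0^7/2 u² dx = 175/36, so ||u||_L² = 5*sqrt(7)/6.
∫_0^7/2 (u')² dx = 400*π^2/63, so ||u'||_L² = 20*sqrt(7)*π/21.
Ratio ||u||_L² / ||u'||_L² = 7/(8*π).
Sharp Poincaré constant on H^1_0(0, 7/2) is C_P = L/π = 7/(2*π), achieved by sin(2*π/7·x).
This is the k = 4 harmonic; the ratio L/(kπ) is strictly less than C_P = L/π, consistent with the sharp inequality ||u||_L² ≤ C_P ||u'||_L².


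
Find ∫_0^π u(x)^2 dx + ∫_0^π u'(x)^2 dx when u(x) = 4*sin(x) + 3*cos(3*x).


||u||_{H^1(0,π)}^2 = 61*π

u'(x) = -9*sin(3*x) + 4*cos(x).
Expand u² and (u')² and integrate term by term on (0, π), using: for integers n ≥ 1, ∫_0^π sin²(nx) dx = ∫_0^π cos²(nx) dx = π/2; for n ≠ n', ∫_0^π sin(nx)sin(n'x) dx = ∫_0^π cos(nx)cos(n'x) dx = 0; and by product-to-sum, ∫_0^π sin(nx)cos(n'x) dx = ½∫_0^π [sin((n+n')x) + sin((n−n')x)] dx, which is 0 when n+n' is even and 2n/(n²−n'²) when n+n' is odd (it need not vanish on (0, π)).
  u² squared terms: (3)²·∫cos(3x)² dx = 9·π/2 = 9*π/2;  (4)²·∫sin(x)² dx = 16·π/2 = 8*π.
  u² cross terms: 2·(3)·(4)·∫cos(3x)·sin(x) dx = 24·(0) = 0.
  So ∫_0^π u² dx = 9*π/2 + 8*π + 0 = 25*π/2.
  (u')² squared terms: (-9)²·∫sin(3x)² dx = 81·π/2 = 81*π/2;  (4)²·∫cos(x)² dx = 16·π/2 = 8*π.
  (u')² cross terms: 2·(-9)·(4)·∫sin(3x)·cos(x) dx = -72·(0) = 0.
  So ∫_0^π (u')² dx = 81*π/2 + 8*π + 0 = 97*π/2.
||u||_{H^1}^2 = (25*π/2) + (97*π/2) = 61*π.


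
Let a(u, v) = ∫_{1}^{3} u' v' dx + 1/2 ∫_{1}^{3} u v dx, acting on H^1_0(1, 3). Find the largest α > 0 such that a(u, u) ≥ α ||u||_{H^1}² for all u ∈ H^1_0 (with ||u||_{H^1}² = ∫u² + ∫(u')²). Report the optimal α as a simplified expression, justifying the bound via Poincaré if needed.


α = (2 + π^2)/(4 + π^2)

Coercivity of a(·,·) on H^1_0(1, 3) means a(u, u) ≥ α ||u||_{H^1}² for every u ∈ H^1_0.
The interval has length L = 2, and Poincaré/coercivity depend only on L. Here a(u, u) = ∫(u')² + (1/2)·∫u².
Here 0 < c = 1/2 < 1. The condition a(u,u) ≥ α||u||_{H^1}² reads (1−α)∫(u')² ≥ (α−c)∫u². Any admissible α is ≤ 1 (rapidly oscillating u have ∫u²/∫(u')² → 0), and α = 1 would force 0 ≥ (1−c)∫u², impossible since c < 1; so 1−α > 0. By the sharp Poincaré inequality on H^1_0 of an interval of length L, ∫(u')² ≥ (π/L)²∫u² with equality for the first sine mode sin(π(x−x₀)/L) (x₀ the left endpoint), so the inequality holds for all u iff (1−α)(π/L)² ≥ α − c, i.e. α ≤ ((π/L)² + c)/((π/L)² + 1) = (1 + c(L/π)²)/(1 + (L/π)²). With (π/L)² = π^2/4 and c = 1/2, the largest admissible constant is α = ((π/L)² + c)/((π/L)² + 1).
Simplifying, α = (2 + π^2)/(4 + π^2).


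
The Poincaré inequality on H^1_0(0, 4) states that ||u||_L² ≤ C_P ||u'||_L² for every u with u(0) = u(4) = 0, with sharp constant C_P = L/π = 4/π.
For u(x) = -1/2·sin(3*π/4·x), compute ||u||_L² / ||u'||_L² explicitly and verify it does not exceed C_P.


||u||_L² / ||u'||_L² = 4/(3*π) < C_P = 4/π.

u(x) = -1/2·sin(3*π/4·x), so u'(x) = -3*π*cos(3*π*x/4)/8.
Writing u(x) = A·sin(kπx/L) with A = -1/2 and k = 3, use ∫_0^L sin²(kπx/L) dx = L/2 and ∫_0^L cos²(kπx/L) dx = L/2.
u² = 1/4·sin²(3*π/4·x) and (u')² = 9*π^2/64·cos²(3*π/4·x), and each of sin², cos² integrates to L/2 = 2 over (0, 4).
∫_0^4 u² dx = 1/2, so ||u||_L² = sqrt(2)/2.
∫_0^4 (u')² dx = 9*π^2/32, so ||u'||_L² = 3*sqrt(2)*π/8.
Ratio ||u||_L² / ||u'||_L² = 4/(3*π).
Sharp Poincaré constant on H^1_0(0, 4) is C_P = L/π = 4/π, achieved by sin(π/4·x).
This is the k = 3 harmonic; the ratio L/(kπ) is strictly less than C_P = L/π, consistent with the sharp inequality ||u||_L² ≤ C_P ||u'||_L².


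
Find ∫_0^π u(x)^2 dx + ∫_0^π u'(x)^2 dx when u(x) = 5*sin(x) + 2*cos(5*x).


||u||_{H^1(0,π)}^2 = 77*π

u'(x) = -10*sin(5*x) + 5*cos(x).
Expand u² and (u')² and integrate term by term on (0, π), using: for integers n ≥ 1, ∫_0^π sin²(nx) dx = ∫_0^π cos²(nx) dx = π/2; for n ≠ n', ∫_0^π sin(nx)sin(n'x) dx = ∫_0^π cos(nx)cos(n'x) dx = 0; and by product-to-sum, ∫_0^π sin(nx)cos(n'x) dx = ½∫_0^π [sin((n+n')x) + sin((n−n')x)] dx, which is 0 when n+n' is even and 2n/(n²−n'²) when n+n' is odd (it need not vanish on (0, π)).
  u² squared terms: (2)²·∫cos(5x)² dx = 4·π/2 = 2*π;  (5)²·∫sin(x)² dx = 25·π/2 = 25*π/2.
  u² cross terms: 2·(2)·(5)·∫cos(5x)·sin(x) dx = 20·(0) = 0.
  So ∫_0^π u² dx = 2*π + 25*π/2 + 0 = 29*π/2.
  (u')² squared terms: (-10)²·∫sin(5x)² dx = 100·π/2 = 50*π;  (5)²·∫cos(x)² dx = 25·π/2 = 25*π/2.
  (u')² cross terms: 2·(-10)·(5)·∫sin(5x)·cos(x) dx = -100·(0) = 0.
  So ∫_0^π (u')² dx = 50*π + 25*π/2 + 0 = 125*π/2.
||u||_{H^1}^2 = (29*π/2) + (125*π/2) = 77*π.


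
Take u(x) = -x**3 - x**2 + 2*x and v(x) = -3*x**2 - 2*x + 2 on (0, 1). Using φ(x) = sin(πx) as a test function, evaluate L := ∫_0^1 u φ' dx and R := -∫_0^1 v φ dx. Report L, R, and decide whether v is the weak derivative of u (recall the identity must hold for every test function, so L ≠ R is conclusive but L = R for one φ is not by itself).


LHS = (-12 + π^2)/π^3, RHS = (-12 + π^2)/π^3. Yes, v = u' weakly.

u(x) = -x**3 - x**2 + 2*x, classical derivative u'(x) = -3*x**2 - 2*x + 2.
φ(x) = sin(πx), so φ'(x) = π*cos(π*x).
Note φ(0) = φ(1) = 0, so the boundary term u·φ vanishes.
LHS = ∫_0^1 u(x) φ'(x) dx = ∫_0^1 (-π*x^3*cos(π*x) - π*x^2*cos(π*x) + 2*π*x*cos(π*x)) dx. Term by term:
  ∫_0^1 -π*x^2*cos(π*x) dx = 2/π;  ∫_0^1 -π*x^3*cos(π*x) dx = -12/π^3 + 3/π;  ∫_0^1 2*π*x*cos(π*x) dx = -4/π.
Sum: 2/π + -12/π^3 + 3/π − 4/π = (-12 + π^2)/π^3.
So LHS = (-12 + π^2)/π^3.
∫_0^1 v(x) φ(x) dx = ∫_0^1 (-3*x^2*sin(π*x) - 2*x*sin(π*x) + 2*sin(π*x)) dx. Term by term:
  ∫_0^1 2*sin(π*x) dx = 4/π;  ∫_0^1 -3*x^2*sin(π*x) dx = -3/π + 12/π^3;  ∫_0^1 -2*x*sin(π*x) dx = -2/π.
Sum: 4/π + -3/π + 12/π^3 − 2/π = (12 - π^2)/π^3.
So RHS = -∫_0^1 v(x) φ(x) dx = (-12 + π^2)/π^3.
LHS = RHS, so the identity holds for this test φ.
Moreover u is smooth here and v(x) = u'(x) = -3*x**2 - 2*x + 2 pointwise, so the identity holds for every test function. Hence v is the weak derivative of u.
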